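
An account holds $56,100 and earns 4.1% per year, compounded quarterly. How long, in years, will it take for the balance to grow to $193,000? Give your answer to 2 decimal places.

30.29 years

(1 + 0.01025)^(4t) = 193,000/56,100 = 3.4403.
4t·ln(1 + 0.01025) = ln(3.4403); 4t = 1.2356/0.0101978 ≈ 121.1586.
t ≈ 30.2897 years.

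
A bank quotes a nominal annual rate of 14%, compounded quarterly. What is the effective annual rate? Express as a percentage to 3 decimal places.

EAR = (1 + 14%/4)^4 − 1 = (1 + 0.035)^4 − 1.
(1 + 0.035)^4 ≈ 1.147523, so EAR ≈ 14.75230%.

14.752%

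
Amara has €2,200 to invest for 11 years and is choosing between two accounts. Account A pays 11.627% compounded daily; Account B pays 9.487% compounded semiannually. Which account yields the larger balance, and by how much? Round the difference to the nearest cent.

Account A, by €1,804.42

Account A growth factor: (1 + 0.11627/365)^4015 ≈ 3.592205419; balance ≈ 7,902.8519.
Account B growth factor: (1 + 0.047435)^22 ≈ 2.772016419; balance ≈ 6,098.4361.
Account A is larger by 1,804.4158.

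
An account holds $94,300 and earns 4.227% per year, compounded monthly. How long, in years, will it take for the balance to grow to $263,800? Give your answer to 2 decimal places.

We need (1 + 0.0035225)^(12t) = 2.7975, so 12t = ln 2.7975 / ln 1.003523 ≈ 292.5538.
t ≈ 292.5538/12 = 24.3795 years.

24.38 years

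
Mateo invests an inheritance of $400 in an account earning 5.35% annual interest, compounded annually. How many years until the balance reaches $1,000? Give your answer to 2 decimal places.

We need (1 + 0.0535)^t = 2.5, so t = ln 2.5 / ln 1.0535 ≈ 17.5811.

17.58 years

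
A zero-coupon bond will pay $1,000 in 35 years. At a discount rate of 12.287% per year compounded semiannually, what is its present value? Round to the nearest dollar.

$15

Periodic rate = 12.287%/2 = 0.061435; 70 periods.
P = 1,000/(1 + 0.061435)^70 ≈ 1,000/64.9438878 ≈ 15.3979.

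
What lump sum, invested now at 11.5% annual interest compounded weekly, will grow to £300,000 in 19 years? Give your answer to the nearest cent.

Growth factor = (1 + 0.115/52)^988 ≈ 8.86922527675.
P = 300,000/8.86922527675 ≈ 33,824.8258.

£33,824.83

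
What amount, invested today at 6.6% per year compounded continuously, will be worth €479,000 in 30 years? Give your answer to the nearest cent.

€66,135.16

P = A·e^(−rt) = 479,000·e^(−1.98).
e^(−1.98) ≈ 0.138069237311, so P ≈ 66,135.1647.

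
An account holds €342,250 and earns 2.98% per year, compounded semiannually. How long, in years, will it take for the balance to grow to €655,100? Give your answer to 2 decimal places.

21.95 years

(1 + 0.0149)^(2t) = 655,100/342,250 = 1.9141.
2t·ln(1 + 0.0149) = ln(1.9141); 2t = 0.64925/0.0147901 ≈ 43.8974.
t ≈ 21.9487 years.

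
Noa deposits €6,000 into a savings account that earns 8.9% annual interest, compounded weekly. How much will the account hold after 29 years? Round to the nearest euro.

Growth factor = (1 + 0.089/52)^1508 ≈ 13.18122906.
A ≈ 6,000 × 13.18122906 ≈ 79,087.3744.

€79,087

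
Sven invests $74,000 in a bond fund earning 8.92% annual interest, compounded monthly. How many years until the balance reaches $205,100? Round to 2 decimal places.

We need (1 + 0.00743333)^(12t) = 2.7716, so 12t = ln 2.7716 / ln 1.007433 ≈ 137.6525.
t ≈ 137.6525/12 = 11.4710 years.

11.47 years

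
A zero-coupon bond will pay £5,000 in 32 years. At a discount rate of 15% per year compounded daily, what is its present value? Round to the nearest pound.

Growth factor = (1 + 0.15/365)^11680 ≈ 121.3906635.
P = 5,000/121.3906635 ≈ 41.1893.

£41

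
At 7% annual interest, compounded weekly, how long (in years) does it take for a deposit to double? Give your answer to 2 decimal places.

9.91 years

(1 + 0.00134615)^(52t) = 2.
52t = ln 2 / ln(1 + 0.00134615) ≈ 0.69315/0.00134525 ≈ 515.2558.
t ≈ 9.9088.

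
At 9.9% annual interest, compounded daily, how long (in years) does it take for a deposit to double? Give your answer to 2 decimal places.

7.00 years

(1 + 0.000271233)^(365t) = 2.
365t = ln 2 / ln(1 + 0.000271233) ≈ 0.69315/0.000271196 ≈ 2555.8892.
t ≈ 7.0024.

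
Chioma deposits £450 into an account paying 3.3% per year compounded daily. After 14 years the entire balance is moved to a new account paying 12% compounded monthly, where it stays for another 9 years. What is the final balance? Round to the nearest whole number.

Phase 1: 450·(1 + 0.033/365)^5110 ≈ 714.2455.
Phase 2: 714.2455·(1 + 0.01)^108 ≈ 2,091.9720.

£2,092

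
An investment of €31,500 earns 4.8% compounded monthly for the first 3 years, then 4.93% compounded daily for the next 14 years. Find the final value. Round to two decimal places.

Phase 1: 31,500·(1 + 0.004)^36 ≈ 36,368.4017.
Phase 2: 36,368.4017·(1 + 0.0493/365)^5110 ≈ 72,519.3704.

€72,519.37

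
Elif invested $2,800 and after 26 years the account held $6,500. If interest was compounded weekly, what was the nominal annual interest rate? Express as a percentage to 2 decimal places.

(1 + r/52)^1352 = 6,500/2,800 = 2.32143.
1 + r/52 = 2.32143^(1/1352) ≈ 1.000623, so r/52 ≈ 0.00062311.
r ≈ 52·0.00062311 = 3.24017%.

3.24%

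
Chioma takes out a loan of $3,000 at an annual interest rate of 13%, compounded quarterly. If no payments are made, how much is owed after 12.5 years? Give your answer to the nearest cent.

$14,846.51

Periodic rate = 13%/4 = 0.0325; periods = 4·12.5 = 50.
A = 3,000·(1 + 0.0325)^50 ≈ 3,000·4.9488354816 ≈ 14,846.5064.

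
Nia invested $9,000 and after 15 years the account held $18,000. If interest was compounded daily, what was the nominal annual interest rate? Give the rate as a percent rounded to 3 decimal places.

(1 + r/365)^5475 = 18,000/9,000 = 2.
1 + r/365 = 2^(1/5475) ≈ 1.000127, so r/365 ≈ 0.00012661.
r ≈ 365·0.00012661 = 4.62127%.

4.621%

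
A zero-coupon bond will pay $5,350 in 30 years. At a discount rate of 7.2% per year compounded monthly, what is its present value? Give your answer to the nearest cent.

Periodic rate = 7.2%/12 = 0.006; 360 periods.
P = 5,350/(1 + 0.006)^360 ≈ 5,350/8.615352653 ≈ 620.9844.

$620.98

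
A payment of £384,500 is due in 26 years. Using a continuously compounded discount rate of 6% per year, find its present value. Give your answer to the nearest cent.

P = A·e^(−rt) = 384,500·e^(−1.56).
e^(−1.56) ≈ 0.210136071201, so P ≈ 80,797.3194.

£80,797.32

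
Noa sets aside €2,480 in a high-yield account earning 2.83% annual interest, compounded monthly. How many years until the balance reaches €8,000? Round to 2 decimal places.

We need (1 + 0.00235833)^(12t) = 3.2258, so 12t = ln 3.2258 / ln 1.002358 ≈ 497.2001.
t ≈ 497.2001/12 = 41.4333 years.

41.43 years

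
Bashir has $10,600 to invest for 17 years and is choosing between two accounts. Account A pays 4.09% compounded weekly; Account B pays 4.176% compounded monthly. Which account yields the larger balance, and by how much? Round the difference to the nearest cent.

Account A growth factor: (1 + 0.0409/52)^884 ≈ 2.0037625801; balance ≈ 21,239.8833.
Account B growth factor: (1 + 0.00348)^204 ≈ 2.0313235944; balance ≈ 21,532.0301.
Account B is larger by 292.1468.

Account B, by $292.15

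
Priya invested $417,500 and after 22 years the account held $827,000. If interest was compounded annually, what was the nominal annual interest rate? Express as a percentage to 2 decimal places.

3.16%

(1 + r)^22 = 827,000/417,500 = 1.98084.
1 + r = 1.98084^(1/22) ≈ 1.031557, so r ≈ 0.0315568.
r ≈ 3.15568%.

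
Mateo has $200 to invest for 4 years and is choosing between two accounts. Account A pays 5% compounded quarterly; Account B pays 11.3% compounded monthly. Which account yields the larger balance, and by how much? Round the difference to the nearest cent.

Account B, by $69.65

Account A growth factor: (1 + 0.0125)^16 ≈ 1.21988955; balance ≈ 243.9779.
Account B growth factor: (1 + 0.113/12)^48 ≈ 1.568132; balance ≈ 313.6264.
Account B is larger by 69.6485.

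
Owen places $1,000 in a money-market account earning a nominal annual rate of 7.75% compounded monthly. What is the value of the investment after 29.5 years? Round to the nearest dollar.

Growth factor = (1 + 0.0775/12)^354 ≈ 9.76592173.
A ≈ 1,000 × 9.76592173 ≈ 9,765.9217.

$9,766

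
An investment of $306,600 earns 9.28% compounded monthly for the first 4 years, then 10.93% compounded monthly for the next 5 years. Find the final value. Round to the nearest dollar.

$764,592

Phase 1: 306,600·(1 + 0.0928/12)^48 ≈ 443,774.2632.
Phase 2: 443,774.2632·(1 + 0.1093/12)^60 ≈ 764,591.8601.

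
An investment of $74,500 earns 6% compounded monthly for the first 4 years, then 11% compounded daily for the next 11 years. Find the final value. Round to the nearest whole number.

Phase 1: 74,500·(1 + 0.005)^48 ≈ 94,651.4425.
Phase 2: 94,651.4425·(1 + 0.11/365)^4015 ≈ 317,354.3033.

$317,354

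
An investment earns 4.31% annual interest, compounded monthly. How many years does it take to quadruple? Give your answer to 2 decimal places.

(1 + 0.00359167)^(12t) = 4.
12t = ln 4 / ln(1 + 0.00359167) ≈ 1.3863/0.00358523 ≈ 386.6680.
t ≈ 32.2223.

32.22 years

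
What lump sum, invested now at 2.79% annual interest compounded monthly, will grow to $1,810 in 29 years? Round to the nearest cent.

$806.68

Periodic rate = 2.79%/12 = 0.002325; 348 periods.
P = 1,810/(1 + 0.002325)^348 ≈ 1,810/2.243777606 ≈ 806.6753.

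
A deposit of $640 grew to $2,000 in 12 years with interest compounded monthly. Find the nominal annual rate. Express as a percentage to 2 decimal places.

9.53%

The 144-period growth factor is 2,000/640 = 3.125.
r/12 = 3.125^(1/144) − 1 ≈ 0.00794413, so r ≈ 12·0.00794413 = 9.53295%.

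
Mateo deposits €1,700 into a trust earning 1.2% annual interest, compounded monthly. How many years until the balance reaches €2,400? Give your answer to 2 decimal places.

28.75 years

We need (1 + 0.001)^(12t) = 1.4118, so 12t = ln 1.4118 / ln 1.001 ≈ 345.0129.
t ≈ 345.0129/12 = 28.7511 years.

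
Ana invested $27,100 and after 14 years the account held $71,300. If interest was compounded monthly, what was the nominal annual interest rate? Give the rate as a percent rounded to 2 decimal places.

(1 + r/12)^168 = 71,300/27,100 = 2.631.
1 + r/12 = 2.631^(1/168) ≈ 1.005775, so r/12 ≈ 0.00577472.
r ≈ 12·0.00577472 = 6.92966%.

6.93%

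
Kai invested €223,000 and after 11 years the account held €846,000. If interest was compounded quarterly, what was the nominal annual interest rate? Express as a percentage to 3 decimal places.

(1 + r/4)^44 = 846,000/223,000 = 3.79372.
1 + r/4 = 3.79372^(1/44) ≈ 1.030767, so r/4 ≈ 0.0307672.
r ≈ 4·0.0307672 = 12.30687%.

12.307%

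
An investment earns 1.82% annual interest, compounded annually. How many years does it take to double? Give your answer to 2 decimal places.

(1 + 0.0182)^t = 2.
t = ln 2 / ln(1 + 0.0182) ≈ 0.69315/0.0180364 ≈ 38.4305.

38.43 years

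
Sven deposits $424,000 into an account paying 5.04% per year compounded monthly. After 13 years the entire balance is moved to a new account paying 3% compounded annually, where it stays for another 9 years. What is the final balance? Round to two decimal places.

$1,063,787.14

Phase 1: 424,000·(1 + 0.0042)^156 ≈ 815,304.2657.
Phase 2: 815,304.2657·(1 + 0.03)^9 ≈ 1,063,787.1425.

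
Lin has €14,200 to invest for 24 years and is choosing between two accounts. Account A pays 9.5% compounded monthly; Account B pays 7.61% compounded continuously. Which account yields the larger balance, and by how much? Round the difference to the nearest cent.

A: (1 + 0.095/12)^288 ≈ 9.68930161848, so 14,200 × 9.68930161848 ≈ 137,588.0830.
B: e^(0.0761·24) = e^1.8264 ≈ 6.2114850137, so 14,200 × 6.2114850137 ≈ 88,203.0872.
Difference ≈ 49,384.9958 in favor of A.

Account A, by €49,385.00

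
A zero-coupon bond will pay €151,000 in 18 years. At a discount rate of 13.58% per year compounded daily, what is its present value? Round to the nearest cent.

€13,109.46

Growth factor = (1 + 0.1358/365)^6570 ≈ 11.5183957457.
P = 151,000/11.5183957457 ≈ 13,109.4645.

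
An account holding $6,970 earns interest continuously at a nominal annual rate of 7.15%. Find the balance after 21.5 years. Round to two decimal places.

A = P·e^(rt) = 6,970·e^(0.0715·21.5) = 6,970·e^1.53725.
e^1.53725 ≈ 4.6517802696, so A ≈ 32,422.9085.

$32,422.91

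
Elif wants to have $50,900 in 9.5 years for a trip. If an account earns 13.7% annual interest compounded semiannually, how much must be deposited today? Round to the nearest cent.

$14,454.46

Periodic rate = 13.7%/2 = 0.0685; 19 periods.
P = 50,900/(1 + 0.0685)^19 ≈ 50,900/3.5214052186 ≈ 14,454.4569.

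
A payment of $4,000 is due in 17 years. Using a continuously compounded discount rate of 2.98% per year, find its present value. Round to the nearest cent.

P = A·e^(−rt) = 4,000·e^(−0.5066).
e^(−0.5066) ≈ 0.6025407386, so P ≈ 2,410.1630.

$2,410.16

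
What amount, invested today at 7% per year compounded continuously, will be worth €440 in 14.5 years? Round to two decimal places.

P = A·e^(−rt) = 440·e^(−1.015).
e^(−1.015) ≈ 0.36240243, so P ≈ 159.4571.

€159.46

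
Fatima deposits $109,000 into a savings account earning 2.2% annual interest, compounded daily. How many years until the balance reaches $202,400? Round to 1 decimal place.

28.1 years

(1 + 0.000060274)^(365t) = 202,400/109,000 = 1.8569.
365t·ln(1 + 0.000060274) = ln(1.8569); 365t = 0.6189/6.02722e-05 ≈ 10268.3908.
t ≈ 28.1326 years.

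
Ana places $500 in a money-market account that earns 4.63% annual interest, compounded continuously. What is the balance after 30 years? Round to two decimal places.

A = P·e^(rt) = 500·e^(0.0463·30) = 500·e^1.389.
e^1.389 ≈ 4.01083721, so A ≈ 2,005.4186.

$2,005.42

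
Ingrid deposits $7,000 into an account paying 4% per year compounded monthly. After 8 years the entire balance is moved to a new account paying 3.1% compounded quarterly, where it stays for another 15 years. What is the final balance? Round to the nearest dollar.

$15,311

Phase 1: 7,000·(1 + 0.04/12)^96 ≈ 9,634.7658.
Phase 2: 9,634.7658·(1 + 0.00775)^60 ≈ 15,311.2121.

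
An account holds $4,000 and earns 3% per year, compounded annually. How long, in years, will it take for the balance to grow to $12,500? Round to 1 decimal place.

38.5 years

(1 + 0.03)^t = 12,500/4,000 = 3.125.
t·ln(1 + 0.03) = ln(3.125); t = 1.1394/0.0295588 ≈ 38.5481.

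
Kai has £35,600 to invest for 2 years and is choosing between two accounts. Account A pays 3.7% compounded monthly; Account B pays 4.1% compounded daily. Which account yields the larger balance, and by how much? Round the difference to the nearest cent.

Account B, by £312.09

A: (1 + 0.037/12)^24 ≈ 1.0766842187, so 35,600 × 1.0766842187 ≈ 38,329.9582.
B: (1 + 0.041/365)^730 ≈ 1.0854508112, so 35,600 × 1.0854508112 ≈ 38,642.0489.
Difference ≈ 312.0907 in favor of B.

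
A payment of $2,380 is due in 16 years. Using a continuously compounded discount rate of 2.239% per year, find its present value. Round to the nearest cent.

$1,663.39

P = A·e^(−rt) = 2,380·e^(−0.35824).
e^(−0.35824) ≈ 0.6989053176, so P ≈ 1,663.3947.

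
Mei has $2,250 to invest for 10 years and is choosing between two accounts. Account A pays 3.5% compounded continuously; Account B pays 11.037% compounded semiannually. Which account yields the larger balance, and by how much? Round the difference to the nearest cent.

Account B, by $3,395.11

A: e^(0.035·10) = e^0.35 ≈ 1.419067549, so 2,250 × 1.419067549 ≈ 3,192.9020.
B: (1 + 0.055185)^20 ≈ 2.928007449, so 2,250 × 2.928007449 ≈ 6,588.0168.
Difference ≈ 3,395.1148 in favor of B.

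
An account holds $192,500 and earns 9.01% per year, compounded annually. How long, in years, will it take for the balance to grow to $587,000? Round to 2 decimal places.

We need (1 + 0.0901)^t = 3.0494, so t = ln 3.0494 / ln 1.0901 ≈ 12.9238.

12.92 years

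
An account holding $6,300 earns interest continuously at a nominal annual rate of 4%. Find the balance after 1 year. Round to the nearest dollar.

$6,557

A = P·e^(rt) = 6,300·e^(0.04·1) = 6,300·e^0.04.
e^0.04 ≈ 1.040810774, so A ≈ 6,557.1079.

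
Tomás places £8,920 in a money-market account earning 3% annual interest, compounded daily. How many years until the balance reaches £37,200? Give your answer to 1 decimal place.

(1 + 0.0000821918)^(365t) = 37,200/8,920 = 4.1704.
365t·ln(1 + 0.0000821918) = ln(4.1704); 365t = 1.428/8.21884e-05 ≈ 17374.8699.
t ≈ 47.6024 years.

47.6 years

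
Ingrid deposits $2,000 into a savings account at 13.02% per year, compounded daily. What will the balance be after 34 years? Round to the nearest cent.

Growth factor = (1 + 0.1302/365)^12410 ≈ 83.5972513233.
A ≈ 2,000 × 83.5972513233 ≈ 167,194.5026.

$167,194.50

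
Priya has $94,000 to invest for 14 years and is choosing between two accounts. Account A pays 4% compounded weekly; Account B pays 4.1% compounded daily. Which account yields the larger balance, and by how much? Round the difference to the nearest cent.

Account A growth factor: (1 + 0.04/52)^728 ≈ 1.75029566619; balance ≈ 164,527.7926.
Account B growth factor: (1 + 0.041/365)^5110 ≈ 1.77529705536; balance ≈ 166,877.9232.
Account B is larger by 2,350.1306.

Account B, by $2,350.13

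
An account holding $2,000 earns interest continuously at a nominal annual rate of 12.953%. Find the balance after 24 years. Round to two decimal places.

$44,784.73

A = P·e^(rt) = 2,000·e^(0.12953·24) = 2,000·e^3.10872.
e^3.10872 ≈ 22.392363823, so A ≈ 44,784.7276.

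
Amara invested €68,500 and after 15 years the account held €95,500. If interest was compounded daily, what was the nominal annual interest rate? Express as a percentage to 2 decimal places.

(1 + r/365)^5475 = 95,500/68,500 = 1.39416.
1 + r/365 = 1.39416^(1/5475) ≈ 1.000061, so r/365 ≈ 0.0000606945.
r ≈ 365·0.0000606945 = 2.21535%.

2.22%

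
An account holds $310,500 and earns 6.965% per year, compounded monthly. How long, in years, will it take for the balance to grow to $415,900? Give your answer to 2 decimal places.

We need (1 + 0.00580417)^(12t) = 1.3395, so 12t = ln 1.3395 / ln 1.005804 ≈ 50.4996.
t ≈ 50.4996/12 = 4.2083 years.

4.21 years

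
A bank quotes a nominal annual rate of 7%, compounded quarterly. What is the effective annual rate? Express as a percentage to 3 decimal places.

7.186%

EAR = (1 + 7%/4)^4 − 1 = (1 + 0.0175)^4 − 1.
(1 + 0.0175)^4 ≈ 1.071859, so EAR ≈ 7.18590%.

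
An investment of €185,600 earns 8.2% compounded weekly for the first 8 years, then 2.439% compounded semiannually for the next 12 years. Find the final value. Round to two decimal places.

€478,179.84

After 8 years at 8.2%: 185,600 × 1.9260731874 ≈ 357,479.1836.
Then 12 years at 2.439%: 357,479.1836 × 1.33764387114 ≈ 478,179.8390.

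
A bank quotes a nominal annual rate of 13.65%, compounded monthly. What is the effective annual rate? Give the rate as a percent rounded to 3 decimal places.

14.537%

EAR = (1 + 13.65%/12)^12 − 1 = (1 + 0.011375)^12 − 1.
(1 + 0.011375)^12 ≈ 1.145372, so EAR ≈ 14.53720%.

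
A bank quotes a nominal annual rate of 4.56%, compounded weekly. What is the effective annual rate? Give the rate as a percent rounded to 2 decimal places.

One year is 52 periods at 0.000876923 each: (1 + 0.000876923)^52 ≈ 1.046635.
EAR = 1.046635 − 1 ≈ 4.66348%.

4.66%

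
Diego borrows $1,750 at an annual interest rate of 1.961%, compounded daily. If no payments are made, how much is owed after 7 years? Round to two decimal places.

Periodic rate = 1.961%/365 = 0.000053726; periods = 365·7 = 2555.
A = 1,750·(1 + 0.01961/365)^2555 ≈ 1,750·1.147133604 ≈ 2,007.4838.

$2,007.48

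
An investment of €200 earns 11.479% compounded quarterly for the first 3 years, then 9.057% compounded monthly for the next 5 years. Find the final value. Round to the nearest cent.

€440.98

Phase 1: 200·(1 + 0.0286975)^12 ≈ 280.8550.
Phase 2: 280.8550·(1 + 0.0075475)^60 ≈ 440.9750.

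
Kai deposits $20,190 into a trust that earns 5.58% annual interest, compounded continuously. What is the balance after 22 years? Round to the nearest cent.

A = P·e^(rt) = 20,190·e^(0.0558·22) = 20,190·e^1.2276.
e^1.2276 ≈ 3.4130284307, so A ≈ 68,909.0440.

$68,909.04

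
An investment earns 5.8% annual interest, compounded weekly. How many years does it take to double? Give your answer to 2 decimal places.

(1 + 0.00111538)^(52t) = 2.
52t = ln 2 / ln(1 + 0.00111538) ≈ 0.69315/0.00111476 ≈ 621.7888.
t ≈ 11.9575.

11.96 years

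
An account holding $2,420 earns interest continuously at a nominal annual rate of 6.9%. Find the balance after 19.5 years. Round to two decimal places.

$9,293.06

A = P·e^(rt) = 2,420·e^(0.069·19.5) = 2,420·e^1.3455.
e^1.3455 ≈ 3.840106114, so A ≈ 9,293.0568.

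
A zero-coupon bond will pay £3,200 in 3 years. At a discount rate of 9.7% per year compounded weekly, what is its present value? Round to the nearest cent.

£2,392.70

Growth factor = (1 + 0.097/52)^156 ≈ 1.337401997.
P = 3,200/1.337401997 ≈ 2,392.6987.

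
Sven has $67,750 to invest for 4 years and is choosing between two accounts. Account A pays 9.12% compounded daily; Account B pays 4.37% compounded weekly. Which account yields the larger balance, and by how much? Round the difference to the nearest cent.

A: (1 + 0.0912/365)^1460 ≈ 1.4401603083, so 67,750 × 1.4401603083 ≈ 97,570.8609.
B: (1 + 0.0437/52)^208 ≈ 1.1909205643, so 67,750 × 1.1909205643 ≈ 80,684.8682.
Difference ≈ 16,885.9927 in favor of A.

Account A, by $16,885.99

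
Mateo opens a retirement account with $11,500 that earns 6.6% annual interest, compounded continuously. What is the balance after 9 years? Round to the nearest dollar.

$20,829

A = P·e^(rt) = 11,500·e^(0.066·9) = 11,500·e^0.594.
e^0.594 ≈ 1.8112188202, so A ≈ 20,829.0164.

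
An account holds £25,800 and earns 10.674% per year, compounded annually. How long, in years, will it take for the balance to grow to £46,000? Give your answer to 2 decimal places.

5.70 years

We need (1 + 0.10674)^t = 1.7829, so t = ln 1.7829 / ln 1.10674 ≈ 5.7018.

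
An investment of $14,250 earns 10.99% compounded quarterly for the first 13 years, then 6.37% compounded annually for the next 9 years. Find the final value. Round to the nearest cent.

$101,693.46

After 13 years at 10.99%: 14,250 × 4.09360287975 ≈ 58,333.8410.
Then 9 years at 6.37%: 58,333.8410 × 1.74330121632 ≈ 101,693.4560.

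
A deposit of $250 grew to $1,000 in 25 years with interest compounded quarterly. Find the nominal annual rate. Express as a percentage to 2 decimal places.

(1 + r/4)^100 = 1,000/250 = 4.
1 + r/4 = 4^(1/100) ≈ 1.013959, so r/4 ≈ 0.0139595.
r ≈ 4·0.0139595 = 5.58379%.

5.58%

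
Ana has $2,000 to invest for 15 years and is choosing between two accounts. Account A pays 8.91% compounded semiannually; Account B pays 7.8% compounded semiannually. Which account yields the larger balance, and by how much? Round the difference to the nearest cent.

A: (1 + 0.04455)^30 ≈ 3.697234545, so 2,000 × 3.697234545 ≈ 7,394.4691.
B: (1 + 0.039)^30 ≈ 3.151130772, so 2,000 × 3.151130772 ≈ 6,302.2615.
Difference ≈ 1,092.2075 in favor of A.

Account A, by $1,092.21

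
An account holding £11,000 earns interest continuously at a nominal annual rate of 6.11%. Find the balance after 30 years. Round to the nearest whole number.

A = P·e^(rt) = 11,000·e^(0.0611·30) = 11,000·e^1.833.
e^1.833 ≈ 6.2526163991, so A ≈ 68,778.7804.

£68,779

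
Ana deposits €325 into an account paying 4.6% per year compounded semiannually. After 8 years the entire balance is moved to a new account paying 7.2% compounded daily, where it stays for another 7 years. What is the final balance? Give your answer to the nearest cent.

After 8 years at 4.6%: 325 × 1.43883217 ≈ 467.6205.
Then 7 years at 7.2%: 467.6205 × 1.65524709 ≈ 774.0274.

€774.03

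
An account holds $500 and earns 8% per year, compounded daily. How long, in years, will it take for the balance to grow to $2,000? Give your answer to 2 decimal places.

17.33 years

(1 + 0.000219178)^(365t) = 2,000/500 = 4.
365t·ln(1 + 0.000219178) = ln(4); 365t = 1.3863/0.000219154 ≈ 6325.6611.
t ≈ 17.3306 years.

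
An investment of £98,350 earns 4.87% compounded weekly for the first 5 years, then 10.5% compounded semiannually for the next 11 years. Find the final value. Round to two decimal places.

£386,689.06

After 5 years at 4.87%: 98,350 × 1.27556095631 ≈ 125,451.4201.
Then 11 years at 10.5%: 125,451.4201 × 3.0823808593 ≈ 386,689.0559.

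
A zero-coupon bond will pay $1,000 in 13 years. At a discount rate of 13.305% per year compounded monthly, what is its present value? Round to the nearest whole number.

Growth factor = (1 + 0.0110875)^156 ≈ 5.58526313.
P = 1,000/5.58526313 ≈ 179.0426.

$179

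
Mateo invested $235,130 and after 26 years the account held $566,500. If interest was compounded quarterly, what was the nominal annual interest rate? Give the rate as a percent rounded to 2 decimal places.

The 104-period growth factor is 566,500/235,130 = 2.40931.
r/4 = 2.40931^(1/104) − 1 ≈ 0.00849102, so r ≈ 4·0.00849102 = 3.39641%.

3.40%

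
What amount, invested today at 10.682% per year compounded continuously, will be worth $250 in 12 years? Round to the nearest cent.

$69.38

P = A·e^(−rt) = 250·e^(−1.28184).
e^(−1.28184) ≈ 0.277526182, so P ≈ 69.3815.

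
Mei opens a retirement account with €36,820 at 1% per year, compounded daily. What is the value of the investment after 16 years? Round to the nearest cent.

Growth factor = (1 + 0.01/365)^5840 ≈ 1.173508299.
A ≈ 36,820 × 1.173508299 ≈ 43,208.5756.

€43,208.58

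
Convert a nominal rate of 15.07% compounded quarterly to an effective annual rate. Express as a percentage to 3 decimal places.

15.943%

EAR = (1 + 15.07%/4)^4 − 1 = (1 + 0.037675)^4 − 1.
(1 + 0.037675)^4 ≈ 1.159432, so EAR ≈ 15.94324%.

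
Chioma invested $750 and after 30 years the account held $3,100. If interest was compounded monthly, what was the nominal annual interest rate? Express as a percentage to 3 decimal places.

The 360-period growth factor is 3,100/750 = 4.13333.
r/12 = 4.13333^(1/360) − 1 ≈ 0.00394968, so r ≈ 12·0.00394968 = 4.73962%.

4.740%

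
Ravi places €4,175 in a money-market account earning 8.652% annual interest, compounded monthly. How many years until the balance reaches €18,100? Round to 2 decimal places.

We need (1 + 0.00721)^(12t) = 4.3353, so 12t = ln 4.3353 / ln 1.00721 ≈ 204.1719.
t ≈ 204.1719/12 = 17.0143 years.

17.01 years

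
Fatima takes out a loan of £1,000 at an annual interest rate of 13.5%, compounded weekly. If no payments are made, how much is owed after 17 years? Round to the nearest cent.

Periodic rate = 13.5%/52 = 0.00259615; periods = 52·17 = 884.
A = 1,000·(1 + 0.135/52)^884 ≈ 1,000·9.894965175 ≈ 9,894.9652.

£9,894.97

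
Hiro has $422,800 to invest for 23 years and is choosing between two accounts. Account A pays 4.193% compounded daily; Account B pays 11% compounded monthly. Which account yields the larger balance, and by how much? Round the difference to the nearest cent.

A: (1 + 0.04193/365)^8395 ≈ 2.623041733259, so 422,800 × 2.623041733259 ≈ 1,109,022.0448.
B: (1 + 0.11/12)^276 ≈ 12.40965187008, so 422,800 × 12.40965187008 ≈ 5,246,800.8107.
Difference ≈ 4,137,778.7658 in favor of B.

Account B, by $4,137,778.77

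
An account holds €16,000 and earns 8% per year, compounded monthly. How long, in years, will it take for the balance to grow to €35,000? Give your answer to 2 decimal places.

9.82 years

(1 + 0.00666667)^(12t) = 35,000/16,000 = 2.1875.
12t·ln(1 + 0.00666667) = ln(2.1875); 12t = 0.78276/0.00664454 ≈ 117.8048.
t ≈ 9.8171 years.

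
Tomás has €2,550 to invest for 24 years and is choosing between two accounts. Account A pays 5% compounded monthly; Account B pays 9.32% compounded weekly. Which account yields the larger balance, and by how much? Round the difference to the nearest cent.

Account A growth factor: (1 + 0.05/12)^288 ≈ 3.311849924; balance ≈ 8,445.2173.
Account B growth factor: (1 + 0.0932/52)^1248 ≈ 9.3445928855; balance ≈ 23,828.7119.
Account B is larger by 15,383.4946.

Account B, by €15,383.49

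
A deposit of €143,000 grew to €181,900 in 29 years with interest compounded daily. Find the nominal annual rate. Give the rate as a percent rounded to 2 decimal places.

(1 + r/365)^10585 = 181,900/143,000 = 1.27203.
1 + r/365 = 1.27203^(1/10585) ≈ 1.000023, so r/365 ≈ 0.0000227317.
r ≈ 365·0.0000227317 = 0.82971%.

0.83%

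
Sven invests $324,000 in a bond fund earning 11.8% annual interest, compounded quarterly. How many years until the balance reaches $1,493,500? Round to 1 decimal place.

13.1 years

We need (1 + 0.0295)^(4t) = 4.6096, so 4t = ln 4.6096 / ln 1.0295 ≈ 52.5615.
t ≈ 52.5615/4 = 13.1404 years.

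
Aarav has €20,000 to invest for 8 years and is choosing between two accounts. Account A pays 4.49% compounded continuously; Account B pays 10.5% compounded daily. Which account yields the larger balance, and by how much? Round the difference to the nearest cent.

Account B, by €17,678.08

Account A growth factor: e^(0.0449·8) = e^0.3592 ≈ 1.4321832096; balance ≈ 28,643.6642.
Account B growth factor: (1 + 0.105/365)^2920 ≈ 2.3160871794; balance ≈ 46,321.7436.
Account B is larger by 17,678.0794.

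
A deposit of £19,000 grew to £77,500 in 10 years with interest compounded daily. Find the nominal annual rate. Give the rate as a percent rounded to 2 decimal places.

The 3650-period growth factor is 77,500/19,000 = 4.07895.
r/365 = 4.07895^(1/3650) − 1 ≈ 0.000385236, so r ≈ 365·0.000385236 = 14.06110%.

14.06%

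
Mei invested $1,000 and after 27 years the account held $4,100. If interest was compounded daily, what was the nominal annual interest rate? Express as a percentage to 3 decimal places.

5.226%

The 9855-period growth factor is 4,100/1,000 = 4.1.
r/365 = 4.1^(1/9855) − 1 ≈ 0.000143185, so r ≈ 365·0.000143185 = 5.22625%.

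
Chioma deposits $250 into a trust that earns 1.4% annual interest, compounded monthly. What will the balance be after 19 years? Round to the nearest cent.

$326.13

Periodic rate = 1.4%/12 = 0.00116667; periods = 12·19 = 228.
A = 250·(1 + 0.014/12)^228 ≈ 250·1.30453278 ≈ 326.1332.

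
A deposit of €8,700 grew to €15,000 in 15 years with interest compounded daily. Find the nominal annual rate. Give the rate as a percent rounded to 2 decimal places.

The 5475-period growth factor is 15,000/8,700 = 1.72414.
r/365 = 1.72414^(1/5475) − 1 ≈ 0.0000994985, so r ≈ 365·0.0000994985 = 3.63170%.

3.63%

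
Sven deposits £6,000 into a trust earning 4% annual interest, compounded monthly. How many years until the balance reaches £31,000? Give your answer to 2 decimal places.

We need (1 + 0.00333333)^(12t) = 5.1667, so 12t = ln 5.1667 / ln 1.003333 ≈ 493.4890.
t ≈ 493.4890/12 = 41.1241 years.

41.12 years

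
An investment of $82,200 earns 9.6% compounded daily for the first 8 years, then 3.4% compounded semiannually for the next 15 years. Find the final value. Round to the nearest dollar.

$293,761

After 8 years at 9.6%: 82,200 × 2.15523339243 ≈ 177,160.1849.
Then 15 years at 3.4%: 177,160.1849 × 1.65816822139 ≈ 293,761.3886.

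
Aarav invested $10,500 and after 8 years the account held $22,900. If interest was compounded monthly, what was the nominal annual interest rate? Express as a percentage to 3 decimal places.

9.787%

The 96-period growth factor is 22,900/10,500 = 2.18095.
r/12 = 2.18095^(1/96) − 1 ≈ 0.00815559, so r ≈ 12·0.00815559 = 9.78671%.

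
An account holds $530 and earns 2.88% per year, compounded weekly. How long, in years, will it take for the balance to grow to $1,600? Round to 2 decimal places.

(1 + 0.000553846)^(52t) = 1,600/530 = 3.0189.
52t·ln(1 + 0.000553846) = ln(3.0189); 52t = 1.1049/0.000553693 ≈ 1995.4780.
t ≈ 38.3746 years.

38.37 years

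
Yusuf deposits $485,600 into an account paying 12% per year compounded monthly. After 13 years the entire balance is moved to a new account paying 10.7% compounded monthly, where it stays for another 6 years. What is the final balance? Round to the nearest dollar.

After 13 years at 12%: 485,600 × 4.722090542531 ≈ 2,293,047.1675.
Then 6 years at 10.7%: 2,293,047.1675 × 1.894878369487 ≈ 4,345,045.4778.

$4,345,045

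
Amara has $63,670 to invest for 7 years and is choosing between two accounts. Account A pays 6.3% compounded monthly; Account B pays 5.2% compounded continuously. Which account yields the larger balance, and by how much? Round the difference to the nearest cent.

Account A, by $7,219.83

A: (1 + 0.00525)^84 ≈ 1.5524687578, so 63,670 × 1.5524687578 ≈ 98,845.6858.
B: e^(0.052·7) = e^0.364 ≈ 1.4390742142, so 63,670 × 1.4390742142 ≈ 91,625.8552.
Difference ≈ 7,219.8306 in favor of A.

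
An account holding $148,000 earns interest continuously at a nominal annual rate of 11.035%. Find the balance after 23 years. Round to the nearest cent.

A = P·e^(rt) = 148,000·e^(0.11035·23) = 148,000·e^2.53805.
e^2.53805 ≈ 12.654969704, so A ≈ 1,872,935.5162.

$1,872,935.52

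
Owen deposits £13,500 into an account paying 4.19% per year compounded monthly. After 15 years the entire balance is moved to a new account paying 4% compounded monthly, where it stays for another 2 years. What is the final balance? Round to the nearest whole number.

£27,384

Phase 1: 13,500·(1 + 0.0419/12)^180 ≈ 25,282.0581.
Phase 2: 25,282.0581·(1 + 0.04/12)^24 ≈ 27,384.0832.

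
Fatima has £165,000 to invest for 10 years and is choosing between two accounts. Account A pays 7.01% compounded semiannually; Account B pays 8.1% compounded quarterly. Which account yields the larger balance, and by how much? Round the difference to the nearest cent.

Account B, by £39,282.98

A: (1 + 0.03505)^20 ≈ 1.99171224735, so 165,000 × 1.99171224735 ≈ 328,632.5208.
B: (1 + 0.02025)^40 ≈ 2.2297908953, so 165,000 × 2.2297908953 ≈ 367,915.4977.
Difference ≈ 39,282.9769 in favor of B.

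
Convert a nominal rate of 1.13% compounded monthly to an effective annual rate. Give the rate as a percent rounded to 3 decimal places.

1.136%

EAR = (1 + 1.13%/12)^12 − 1 = (1 + 0.000941667)^12 − 1.
(1 + 0.000941667)^12 ≈ 1.011359, so EAR ≈ 1.13587%.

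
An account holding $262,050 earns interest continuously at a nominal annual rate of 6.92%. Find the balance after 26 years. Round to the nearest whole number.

$1,584,042

A = P·e^(rt) = 262,050·e^(0.0692·26) = 262,050·e^1.7992.
e^1.7992 ≈ 6.044809681812, so A ≈ 1,584,042.3771.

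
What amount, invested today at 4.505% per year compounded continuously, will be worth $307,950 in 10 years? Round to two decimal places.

$196,259.44

P = A·e^(−rt) = 307,950·e^(−0.4505).
e^(−0.4505) ≈ 0.637309417236, so P ≈ 196,259.4350.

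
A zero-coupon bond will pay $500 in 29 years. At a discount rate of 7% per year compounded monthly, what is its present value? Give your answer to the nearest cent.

Growth factor = (1 + 0.07/12)^348 ≈ 7.56931135.
P = 500/7.56931135 ≈ 66.0562.

$66.06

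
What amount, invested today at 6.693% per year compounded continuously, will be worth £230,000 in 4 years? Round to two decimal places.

P = A·e^(−rt) = 230,000·e^(−0.26772).
e^(−0.26772) ≈ 0.765121985269, so P ≈ 175,978.0566.

£175,978.06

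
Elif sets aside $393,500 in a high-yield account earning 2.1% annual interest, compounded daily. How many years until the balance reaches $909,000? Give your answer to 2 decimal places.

39.87 years

(1 + 0.0000575342)^(365t) = 909,000/393,500 = 2.31.
365t·ln(1 + 0.0000575342) = ln(2.31); 365t = 0.83726/5.75326e-05 ≈ 14552.8648.
t ≈ 39.8709 years.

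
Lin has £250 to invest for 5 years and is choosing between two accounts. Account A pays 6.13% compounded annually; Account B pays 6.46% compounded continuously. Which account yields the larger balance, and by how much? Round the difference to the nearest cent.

Account A growth factor: (1 + 0.0613)^5 ≈ 1.34645183; balance ≈ 336.6130.
Account B growth factor: e^(0.0646·5) = e^0.323 ≈ 1.38126535; balance ≈ 345.3163.
Account B is larger by 8.7034.

Account B, by £8.70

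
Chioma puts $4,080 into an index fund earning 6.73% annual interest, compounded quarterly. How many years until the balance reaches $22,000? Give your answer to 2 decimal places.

(1 + 0.016825)^(4t) = 22,000/4,080 = 5.3922.
4t·ln(1 + 0.016825) = ln(5.3922); 4t = 1.6849/0.016685 ≈ 100.9855.
t ≈ 25.2464 years.

25.25 years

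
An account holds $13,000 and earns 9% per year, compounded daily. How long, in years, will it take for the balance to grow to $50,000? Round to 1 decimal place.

(1 + 0.000246575)^(365t) = 50,000/13,000 = 3.8462.
365t·ln(1 + 0.000246575) = ln(3.8462); 365t = 1.3471/0.000246545 ≈ 5463.8055.
t ≈ 14.9693 years.

15.0 years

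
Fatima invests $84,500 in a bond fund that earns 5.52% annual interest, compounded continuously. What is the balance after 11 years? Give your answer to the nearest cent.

$155,081.62

A = P·e^(rt) = 84,500·e^(0.0552·11) = 84,500·e^0.6072.
e^0.6072 ≈ 1.83528539863, so A ≈ 155,081.6162.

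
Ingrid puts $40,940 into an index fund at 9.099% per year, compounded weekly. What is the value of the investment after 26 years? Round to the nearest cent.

Growth factor = (1 + 0.09099/52)^1352 ≈ 10.6299194669.
A ≈ 40,940 × 10.6299194669 ≈ 435,188.9030.

$435,188.90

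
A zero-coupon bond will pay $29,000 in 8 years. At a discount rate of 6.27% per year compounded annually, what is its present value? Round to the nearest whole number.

Annual rate = 6.27% = 0.0627; 8 periods.
P = 29,000/(1 + 0.0627)^8 ≈ 29,000/1.626617516 ≈ 17,828.4075.

$17,828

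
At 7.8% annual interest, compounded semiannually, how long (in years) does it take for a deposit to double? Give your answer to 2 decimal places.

(1 + 0.039)^(2t) = 2.
2t = ln 2 / ln(1 + 0.039) ≈ 0.69315/0.0382587 ≈ 18.1174.
t ≈ 9.0587.

9.06 years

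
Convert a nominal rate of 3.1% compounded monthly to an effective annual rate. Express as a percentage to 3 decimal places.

One year is 12 periods at 0.00258333 each: (1 + 0.00258333)^12 ≈ 1.031444.
EAR = 1.031444 − 1 ≈ 3.14443%.

3.144%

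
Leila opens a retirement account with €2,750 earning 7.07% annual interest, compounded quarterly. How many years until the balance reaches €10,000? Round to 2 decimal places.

18.42 years

(1 + 0.017675)^(4t) = 10,000/2,750 = 3.6364.
4t·ln(1 + 0.017675) = ln(3.6364); 4t = 1.291/0.0175206 ≈ 73.6837.
t ≈ 18.4209 years.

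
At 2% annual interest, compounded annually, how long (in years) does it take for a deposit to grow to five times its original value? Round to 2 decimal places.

81.27 years

(1 + 0.02)^t = 5.
t = ln 5 / ln(1 + 0.02) ≈ 1.6094/0.0198026 ≈ 81.2740.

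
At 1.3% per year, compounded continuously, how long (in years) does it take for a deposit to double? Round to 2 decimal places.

53.32 years

e^(0.013t) = 2, so 0.013t = ln 2 ≈ 0.69315.
t ≈ 0.69315/0.013 ≈ 53.3190.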